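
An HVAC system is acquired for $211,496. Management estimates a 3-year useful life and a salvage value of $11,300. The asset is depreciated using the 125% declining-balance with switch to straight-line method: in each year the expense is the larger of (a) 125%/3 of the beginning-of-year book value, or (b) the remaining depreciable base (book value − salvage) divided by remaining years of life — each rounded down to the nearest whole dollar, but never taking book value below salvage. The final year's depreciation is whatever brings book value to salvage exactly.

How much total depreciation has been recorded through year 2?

Depreciable base = $211,496 − $11,300 = $200,196.
Year 1: DB = ⌊$211,496 × 125%/3⌋ = $88,123; SL = ⌊$200,196/3⌋ = $66,732 → take DB $88,123. Book value $123,373.
Year 2: DB = ⌊$123,373 × 125%/3⌋ = $51,405; SL = ⌊$112,073/2⌋ = $56,036 → take SL $56,036. Book value $67,337.
Accumulated through year 2 = $211,496 − $67,337 = $144,159.

$144,159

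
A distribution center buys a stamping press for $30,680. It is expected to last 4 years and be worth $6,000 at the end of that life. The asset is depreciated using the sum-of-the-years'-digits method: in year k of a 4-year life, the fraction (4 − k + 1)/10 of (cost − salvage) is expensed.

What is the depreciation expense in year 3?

$4,936

Depreciable base = $30,680 − $6,000 = $24,680.
Sum of the years' digits = 4+3+2+1 = 10.
Year 1: $24,680 × 4/10 = $9,872. Book value $20,808.
Year 2: $24,680 × 3/10 = $7,404. Book value $13,404.
Year 3: $24,680 × 2/10 = $4,936. Book value $8,468.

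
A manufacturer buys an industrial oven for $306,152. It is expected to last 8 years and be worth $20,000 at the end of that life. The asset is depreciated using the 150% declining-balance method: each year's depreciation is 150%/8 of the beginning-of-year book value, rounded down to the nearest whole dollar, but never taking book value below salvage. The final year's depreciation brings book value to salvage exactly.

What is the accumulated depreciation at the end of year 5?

Depreciable base = $306,152 − $20,000 = $286,152.
Year 1: ⌊$306,152 × 150%/8⌋ = $57,403. Book value $248,749.
Year 2: ⌊$248,749 × 150%/8⌋ = $46,640. Book value $202,109.
Year 3: ⌊$202,109 × 150%/8⌋ = $37,895. Book value $164,214.
Year 4: ⌊$164,214 × 150%/8⌋ = $30,790. Book value $133,424.
Year 5: ⌊$133,424 × 150%/8⌋ = $25,017. Book value $108,407.
Accumulated through year 5 = $306,152 − $108,407 = $197,745.

$197,745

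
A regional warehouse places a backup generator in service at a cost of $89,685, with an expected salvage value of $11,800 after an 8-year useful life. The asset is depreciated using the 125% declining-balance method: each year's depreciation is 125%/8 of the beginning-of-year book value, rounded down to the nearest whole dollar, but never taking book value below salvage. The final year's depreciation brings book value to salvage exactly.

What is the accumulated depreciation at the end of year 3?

Depreciable base = $89,685 − $11,800 = $77,885.
Year 1: ⌊$89,685 × 125%/8⌋ = $14,013. Book value $75,672.
Year 2: ⌊$75,672 × 125%/8⌋ = $11,823. Book value $63,849.
Year 3: ⌊$63,849 × 125%/8⌋ = $9,976. Book value $53,873.
Accumulated through year 3 = $89,685 − $53,873 = $35,812.

$35,812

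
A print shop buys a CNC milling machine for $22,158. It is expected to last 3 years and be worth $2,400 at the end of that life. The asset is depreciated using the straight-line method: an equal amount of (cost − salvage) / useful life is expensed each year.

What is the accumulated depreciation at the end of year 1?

Depreciable base = $22,158 − $2,400 = $19,758.
Annual expense = $19,758 / 3 = $6,586.
End of year 1: book value $15,572.
Accumulated through year 1 = $22,158 − $15,572 = $6,586.

$6,586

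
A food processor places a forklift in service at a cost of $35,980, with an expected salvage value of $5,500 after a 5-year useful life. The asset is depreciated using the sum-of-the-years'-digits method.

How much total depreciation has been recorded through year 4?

$28,448

Depreciable base = $35,980 − $5,500 = $30,480.
Sum of the years' digits = 5+4+3+2+1 = 15.
Year 1: $30,480 × 5/15 = $10,160. Book value $25,820.
Year 2: $30,480 × 4/15 = $8,128. Book value $17,692.
Year 3: $30,480 × 3/15 = $6,096. Book value $11,596.
Year 4: $30,480 × 2/15 = $4,064. Book value $7,532.
Accumulated through year 4 = $35,980 − $7,532 = $28,448.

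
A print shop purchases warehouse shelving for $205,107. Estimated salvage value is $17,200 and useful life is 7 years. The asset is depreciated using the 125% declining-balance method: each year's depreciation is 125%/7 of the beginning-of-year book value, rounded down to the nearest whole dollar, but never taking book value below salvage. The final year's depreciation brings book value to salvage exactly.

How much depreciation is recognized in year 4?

Depreciable base = $205,107 − $17,200 = $187,907.
Year 1: ⌊$205,107 × 125%/7⌋ = $36,626. Book value $168,481.
Year 2: ⌊$168,481 × 125%/7⌋ = $30,085. Book value $138,396.
Year 3: ⌊$138,396 × 125%/7⌋ = $24,713. Book value $113,683.
Year 4: ⌊$113,683 × 125%/7⌋ = $20,300. Book value $93,383.

$20,300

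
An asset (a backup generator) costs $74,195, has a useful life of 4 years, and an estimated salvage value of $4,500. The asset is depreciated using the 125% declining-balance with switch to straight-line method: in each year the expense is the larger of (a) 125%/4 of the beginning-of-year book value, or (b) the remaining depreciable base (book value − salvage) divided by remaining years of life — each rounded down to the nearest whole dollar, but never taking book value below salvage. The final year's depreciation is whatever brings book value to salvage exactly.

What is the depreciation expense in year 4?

$15,285

Depreciable base = $74,195 − $4,500 = $69,695.
Year 1: DB = ⌊$74,195 × 125%/4⌋ = $23,185; SL = ⌊$69,695/4⌋ = $17,423 → take DB $23,185. Book value $51,010.
Year 2: DB = ⌊$51,010 × 125%/4⌋ = $15,940; SL = ⌊$46,510/3⌋ = $15,503 → take DB $15,940. Book value $35,070.
Year 3: DB = ⌊$35,070 × 125%/4⌋ = $10,959; SL = ⌊$30,570/2⌋ = $15,285 → take SL $15,285. Book value $19,785.
Year 4 (final): $19,785 − $4,500 = $15,285. Book value $4,500.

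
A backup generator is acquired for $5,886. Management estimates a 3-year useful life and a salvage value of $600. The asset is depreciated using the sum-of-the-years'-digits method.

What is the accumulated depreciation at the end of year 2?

$4,405

Depreciable base = $5,886 − $600 = $5,286.
Sum of the years' digits = 3+2+1 = 6.
Year 1: $5,286 × 3/6 = $2,643. Book value $3,243.
Year 2: $5,286 × 2/6 = $1,762. Book value $1,481.
Accumulated through year 2 = $5,886 − $1,481 = $4,405.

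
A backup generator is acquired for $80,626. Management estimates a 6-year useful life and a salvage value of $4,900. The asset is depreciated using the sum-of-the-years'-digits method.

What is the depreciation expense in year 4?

$10,818

Depreciable base = $80,626 − $4,900 = $75,726.
Sum of the years' digits = 6+5+4+3+2+1 = 21.
Year 1: $75,726 × 6/21 = $21,636. Book value $58,990.
Year 2: $75,726 × 5/21 = $18,030. Book value $40,960.
Year 3: $75,726 × 4/21 = $14,424. Book value $26,536.
Year 4: $75,726 × 3/21 = $10,818. Book value $15,718.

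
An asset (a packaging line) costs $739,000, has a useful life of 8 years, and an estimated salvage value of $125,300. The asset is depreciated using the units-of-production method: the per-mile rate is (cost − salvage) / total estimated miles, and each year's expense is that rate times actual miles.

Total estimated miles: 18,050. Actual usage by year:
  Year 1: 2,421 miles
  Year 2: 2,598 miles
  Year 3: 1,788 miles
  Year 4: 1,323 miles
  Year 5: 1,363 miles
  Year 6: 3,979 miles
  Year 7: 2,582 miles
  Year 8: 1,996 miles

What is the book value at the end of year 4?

Depreciable base = $739,000 − $125,300 = $613,700.
Rate = $613,700 / 18,050 miles = $34 per mile.
Year 1: 2,421 × $34 = $82,314. Book value $656,686.
Year 2: 2,598 × $34 = $88,332. Book value $568,354.
Year 3: 1,788 × $34 = $60,792. Book value $507,562.
Year 4: 1,323 × $34 = $44,982. Book value $462,580.

$462,580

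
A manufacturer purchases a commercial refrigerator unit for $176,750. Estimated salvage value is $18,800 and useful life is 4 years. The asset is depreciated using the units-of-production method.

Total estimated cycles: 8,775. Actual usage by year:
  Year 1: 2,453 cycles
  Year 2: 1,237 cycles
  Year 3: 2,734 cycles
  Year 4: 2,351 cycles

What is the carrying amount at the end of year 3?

Depreciable base = $176,750 − $18,800 = $157,950.
Rate = $157,950 / 8,775 cycles = $18 per cycle.
Year 1: 2,453 × $18 = $44,154. Book value $132,596.
Year 2: 1,237 × $18 = $22,266. Book value $110,330.
Year 3: 2,734 × $18 = $49,212. Book value $61,118.

$61,118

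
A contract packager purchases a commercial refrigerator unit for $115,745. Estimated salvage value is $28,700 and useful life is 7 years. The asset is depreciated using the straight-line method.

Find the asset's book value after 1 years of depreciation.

Depreciable base = $115,745 − $28,700 = $87,045.
Annual expense = $87,045 / 7 = $12,435.
End of year 1: book value $103,310.

$103,310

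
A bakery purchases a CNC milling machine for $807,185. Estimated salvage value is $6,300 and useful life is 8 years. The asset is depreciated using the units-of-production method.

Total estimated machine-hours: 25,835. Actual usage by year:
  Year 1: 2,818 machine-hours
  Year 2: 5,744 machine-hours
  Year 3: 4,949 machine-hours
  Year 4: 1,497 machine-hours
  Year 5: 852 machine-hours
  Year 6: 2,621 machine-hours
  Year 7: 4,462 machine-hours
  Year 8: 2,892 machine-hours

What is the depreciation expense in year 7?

$138,322

Depreciable base = $807,185 − $6,300 = $800,885.
Rate = $800,885 / 25,835 machine-hours = $31 per machine-hour.
Year 1: 2,818 × $31 = $87,358. Book value $719,827.
Year 2: 5,744 × $31 = $178,064. Book value $541,763.
Year 3: 4,949 × $31 = $153,419. Book value $388,344.
Year 4: 1,497 × $31 = $46,407. Book value $341,937.
Year 5: 852 × $31 = $26,412. Book value $315,525.
Year 6: 2,621 × $31 = $81,251. Book value $234,274.
Year 7: 4,462 × $31 = $138,322. Book value $95,952.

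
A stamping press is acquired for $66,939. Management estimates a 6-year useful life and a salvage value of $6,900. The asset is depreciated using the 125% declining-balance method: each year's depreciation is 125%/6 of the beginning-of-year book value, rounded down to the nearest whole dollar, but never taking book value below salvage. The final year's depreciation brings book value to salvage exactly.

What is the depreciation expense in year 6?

$13,917

Depreciable base = $66,939 − $6,900 = $60,039.
Year 1: ⌊$66,939 × 125%/6⌋ = $13,945. Book value $52,994.
Year 2: ⌊$52,994 × 125%/6⌋ = $11,040. Book value $41,954.
Year 3: ⌊$41,954 × 125%/6⌋ = $8,740. Book value $33,214.
Year 4: ⌊$33,214 × 125%/6⌋ = $6,919. Book value $26,295.
Year 5: ⌊$26,295 × 125%/6⌋ = $5,478. Book value $20,817.
Year 6 (final): $20,817 − $6,900 = $13,917. Book value $6,900.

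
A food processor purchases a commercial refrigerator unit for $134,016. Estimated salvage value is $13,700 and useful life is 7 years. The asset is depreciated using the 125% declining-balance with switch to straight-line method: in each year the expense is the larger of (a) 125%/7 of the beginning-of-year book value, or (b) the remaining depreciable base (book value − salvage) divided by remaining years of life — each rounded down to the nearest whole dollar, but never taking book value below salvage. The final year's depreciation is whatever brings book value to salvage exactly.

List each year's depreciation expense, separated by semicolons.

Depreciable base = $134,016 − $13,700 = $120,316.
Year 1: DB = ⌊$134,016 × 125%/7⌋ = $23,931; SL = ⌊$120,316/7⌋ = $17,188 → take DB $23,931. Book value $110,085.
Year 2: DB = ⌊$110,085 × 125%/7⌋ = $19,658; SL = ⌊$96,385/6⌋ = $16,064 → take DB $19,658. Book value $90,427.
Year 3: DB = ⌊$90,427 × 125%/7⌋ = $16,147; SL = ⌊$76,727/5⌋ = $15,345 → take DB $16,147. Book value $74,280.
Year 4: DB = ⌊$74,280 × 125%/7⌋ = $13,264; SL = ⌊$60,580/4⌋ = $15,145 → take SL $15,145. Book value $59,135.
Year 5: DB = ⌊$59,135 × 125%/7⌋ = $10,559; SL = ⌊$45,435/3⌋ = $15,145 → take SL $15,145. Book value $43,990.
Year 6: DB = ⌊$43,990 × 125%/7⌋ = $7,855; SL = ⌊$30,290/2⌋ = $15,145 → take SL $15,145. Book value $28,845.
Year 7 (final): $28,845 − $13,700 = $15,145. Book value $13,700.

$23,931; $19,658; $16,147; $15,145; $15,145; $15,145; $15,145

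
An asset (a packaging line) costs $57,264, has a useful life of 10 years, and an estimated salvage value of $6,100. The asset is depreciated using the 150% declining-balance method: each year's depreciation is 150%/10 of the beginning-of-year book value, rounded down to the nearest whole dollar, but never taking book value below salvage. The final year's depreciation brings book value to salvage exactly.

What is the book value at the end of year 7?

$18,360

Depreciable base = $57,264 − $6,100 = $51,164.
Year 1: ⌊$57,264 × 150%/10⌋ = $8,589. Book value $48,675.
Year 2: ⌊$48,675 × 150%/10⌋ = $7,301. Book value $41,374.
Year 3: ⌊$41,374 × 150%/10⌋ = $6,206. Book value $35,168.
Year 4: ⌊$35,168 × 150%/10⌋ = $5,275. Book value $29,893.
Year 5: ⌊$29,893 × 150%/10⌋ = $4,483. Book value $25,410.
Year 6: ⌊$25,410 × 150%/10⌋ = $3,811. Book value $21,599.
Year 7: ⌊$21,599 × 150%/10⌋ = $3,239. Book value $18,360.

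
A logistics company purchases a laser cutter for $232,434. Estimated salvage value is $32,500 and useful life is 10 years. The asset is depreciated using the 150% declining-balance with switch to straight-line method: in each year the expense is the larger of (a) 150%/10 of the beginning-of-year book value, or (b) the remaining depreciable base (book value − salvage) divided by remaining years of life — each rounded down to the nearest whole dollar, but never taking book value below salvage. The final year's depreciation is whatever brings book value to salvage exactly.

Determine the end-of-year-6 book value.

$87,664

Depreciable base = $232,434 − $32,500 = $199,934.
Year 1: DB = ⌊$232,434 × 150%/10⌋ = $34,865; SL = ⌊$199,934/10⌋ = $19,993 → take DB $34,865. Book value $197,569.
Year 2: DB = ⌊$197,569 × 150%/10⌋ = $29,635; SL = ⌊$165,069/9⌋ = $18,341 → take DB $29,635. Book value $167,934.
Year 3: DB = ⌊$167,934 × 150%/10⌋ = $25,190; SL = ⌊$135,434/8⌋ = $16,929 → take DB $25,190. Book value $142,744.
Year 4: DB = ⌊$142,744 × 150%/10⌋ = $21,411; SL = ⌊$110,244/7⌋ = $15,749 → take DB $21,411. Book value $121,333.
Year 5: DB = ⌊$121,333 × 150%/10⌋ = $18,199; SL = ⌊$88,833/6⌋ = $14,805 → take DB $18,199. Book value $103,134.
Year 6: DB = ⌊$103,134 × 150%/10⌋ = $15,470; SL = ⌊$70,634/5⌋ = $14,126 → take DB $15,470. Book value $87,664.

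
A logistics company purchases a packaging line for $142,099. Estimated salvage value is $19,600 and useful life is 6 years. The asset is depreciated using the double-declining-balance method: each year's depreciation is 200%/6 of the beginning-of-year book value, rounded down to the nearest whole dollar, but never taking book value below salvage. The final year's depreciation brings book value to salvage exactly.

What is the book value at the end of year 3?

$42,104

Depreciable base = $142,099 − $19,600 = $122,499.
Year 1: ⌊$142,099 × 200%/6⌋ = $47,366. Book value $94,733.
Year 2: ⌊$94,733 × 200%/6⌋ = $31,577. Book value $63,156.
Year 3: ⌊$63,156 × 200%/6⌋ = $21,052. Book value $42,104.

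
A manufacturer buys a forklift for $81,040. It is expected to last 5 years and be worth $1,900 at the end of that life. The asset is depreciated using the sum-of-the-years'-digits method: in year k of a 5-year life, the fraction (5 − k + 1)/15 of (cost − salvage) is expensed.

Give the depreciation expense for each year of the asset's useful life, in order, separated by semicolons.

Depreciable base = $81,040 − $1,900 = $79,140.
Sum of the years' digits = 5+4+3+2+1 = 15.
Year 1: $79,140 × 5/15 = $26,380. Book value $54,660.
Year 2: $79,140 × 4/15 = $21,104. Book value $33,556.
Year 3: $79,140 × 3/15 = $15,828. Book value $17,728.
Year 4: $79,140 × 2/15 = $10,552. Book value $7,176.
Year 5: $79,140 × 1/15 = $5,276. Book value $1,900.

$26,380; $21,104; $15,828; $10,552; $5,276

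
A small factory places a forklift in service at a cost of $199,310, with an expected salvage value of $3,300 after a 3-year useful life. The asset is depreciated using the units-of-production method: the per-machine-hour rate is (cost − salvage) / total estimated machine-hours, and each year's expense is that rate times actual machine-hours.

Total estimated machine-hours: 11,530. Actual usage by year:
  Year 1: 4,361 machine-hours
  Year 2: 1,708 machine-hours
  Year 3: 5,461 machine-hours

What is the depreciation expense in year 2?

Depreciable base = $199,310 − $3,300 = $196,010.
Rate = $196,010 / 11,530 machine-hours = $17 per machine-hour.
Year 1: 4,361 × $17 = $74,137. Book value $125,173.
Year 2: 1,708 × $17 = $29,036. Book value $96,137.

$29,036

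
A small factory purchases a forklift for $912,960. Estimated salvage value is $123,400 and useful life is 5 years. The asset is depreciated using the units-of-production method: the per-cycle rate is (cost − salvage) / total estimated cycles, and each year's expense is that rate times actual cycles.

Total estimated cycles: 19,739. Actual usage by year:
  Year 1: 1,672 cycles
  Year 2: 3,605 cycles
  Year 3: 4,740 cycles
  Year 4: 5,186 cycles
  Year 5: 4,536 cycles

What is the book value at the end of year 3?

Depreciable base = $912,960 − $123,400 = $789,560.
Rate = $789,560 / 19,739 cycles = $40 per cycle.
Year 1: 1,672 × $40 = $66,880. Book value $846,080.
Year 2: 3,605 × $40 = $144,200. Book value $701,880.
Year 3: 4,740 × $40 = $189,600. Book value $512,280.

$512,280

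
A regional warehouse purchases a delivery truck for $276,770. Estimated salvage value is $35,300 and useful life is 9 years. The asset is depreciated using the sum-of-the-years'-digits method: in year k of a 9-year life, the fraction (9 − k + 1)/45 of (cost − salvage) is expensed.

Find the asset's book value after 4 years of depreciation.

$115,790

Depreciable base = $276,770 − $35,300 = $241,470.
Sum of the years' digits = 9+8+7+6+5+4+3+2+1 = 45.
Year 1: $241,470 × 9/45 = $48,294. Book value $228,476.
Year 2: $241,470 × 8/45 = $42,928. Book value $185,548.
Year 3: $241,470 × 7/45 = $37,562. Book value $147,986.
Year 4: $241,470 × 6/45 = $32,196. Book value $115,790.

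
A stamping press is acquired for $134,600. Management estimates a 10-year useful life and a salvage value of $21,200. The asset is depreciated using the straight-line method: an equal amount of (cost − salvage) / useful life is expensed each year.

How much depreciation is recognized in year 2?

$11,340

Depreciable base = $134,600 − $21,200 = $113,400.
Annual expense = $113,400 / 10 = $11,340.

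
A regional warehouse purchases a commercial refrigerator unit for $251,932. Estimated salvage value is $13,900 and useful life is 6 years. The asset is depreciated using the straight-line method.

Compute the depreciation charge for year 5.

Depreciable base = $251,932 − $13,900 = $238,032.
Annual expense = $238,032 / 6 = $39,672.

$39,672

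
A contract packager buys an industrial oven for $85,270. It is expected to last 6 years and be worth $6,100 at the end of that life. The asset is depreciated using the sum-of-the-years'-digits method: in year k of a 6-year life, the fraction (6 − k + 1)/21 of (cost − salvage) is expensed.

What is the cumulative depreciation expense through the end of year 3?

$56,550

Depreciable base = $85,270 − $6,100 = $79,170.
Sum of the years' digits = 6+5+4+3+2+1 = 21.
Year 1: $79,170 × 6/21 = $22,620. Book value $62,650.
Year 2: $79,170 × 5/21 = $18,850. Book value $43,800.
Year 3: $79,170 × 4/21 = $15,080. Book value $28,720.
Accumulated through year 3 = $85,270 − $28,720 = $56,550.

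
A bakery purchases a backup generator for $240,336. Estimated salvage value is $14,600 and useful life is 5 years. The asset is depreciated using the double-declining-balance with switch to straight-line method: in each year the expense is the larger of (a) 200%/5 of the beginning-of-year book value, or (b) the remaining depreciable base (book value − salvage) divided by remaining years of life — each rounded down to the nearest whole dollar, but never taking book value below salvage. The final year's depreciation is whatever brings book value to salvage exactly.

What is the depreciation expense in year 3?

$34,608

Depreciable base = $240,336 − $14,600 = $225,736.
Year 1: DB = ⌊$240,336 × 200%/5⌋ = $96,134; SL = ⌊$225,736/5⌋ = $45,147 → take DB $96,134. Book value $144,202.
Year 2: DB = ⌊$144,202 × 200%/5⌋ = $57,680; SL = ⌊$129,602/4⌋ = $32,400 → take DB $57,680. Book value $86,522.
Year 3: DB = ⌊$86,522 × 200%/5⌋ = $34,608; SL = ⌊$71,922/3⌋ = $23,974 → take DB $34,608. Book value $51,914.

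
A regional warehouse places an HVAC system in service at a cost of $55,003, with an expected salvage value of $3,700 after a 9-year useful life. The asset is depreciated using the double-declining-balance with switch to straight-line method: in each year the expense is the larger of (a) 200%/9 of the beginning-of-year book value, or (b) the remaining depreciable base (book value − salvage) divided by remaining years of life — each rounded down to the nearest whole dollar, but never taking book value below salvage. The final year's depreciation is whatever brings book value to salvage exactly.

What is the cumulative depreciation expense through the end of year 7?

Depreciable base = $55,003 − $3,700 = $51,303.
Year 1: DB = ⌊$55,003 × 200%/9⌋ = $12,222; SL = ⌊$51,303/9⌋ = $5,700 → take DB $12,222. Book value $42,781.
Year 2: DB = ⌊$42,781 × 200%/9⌋ = $9,506; SL = ⌊$39,081/8⌋ = $4,885 → take DB $9,506. Book value $33,275.
Year 3: DB = ⌊$33,275 × 200%/9⌋ = $7,394; SL = ⌊$29,575/7⌋ = $4,225 → take DB $7,394. Book value $25,881.
Year 4: DB = ⌊$25,881 × 200%/9⌋ = $5,751; SL = ⌊$22,181/6⌋ = $3,696 → take DB $5,751. Book value $20,130.
Year 5: DB = ⌊$20,130 × 200%/9⌋ = $4,473; SL = ⌊$16,430/5⌋ = $3,286 → take DB $4,473. Book value $15,657.
Year 6: DB = ⌊$15,657 × 200%/9⌋ = $3,479; SL = ⌊$11,957/4⌋ = $2,989 → take DB $3,479. Book value $12,178.
Year 7: DB = ⌊$12,178 × 200%/9⌋ = $2,706; SL = ⌊$8,478/3⌋ = $2,826 → take SL $2,826. Book value $9,352.
Accumulated through year 7 = $55,003 − $9,352 = $45,651.

$45,651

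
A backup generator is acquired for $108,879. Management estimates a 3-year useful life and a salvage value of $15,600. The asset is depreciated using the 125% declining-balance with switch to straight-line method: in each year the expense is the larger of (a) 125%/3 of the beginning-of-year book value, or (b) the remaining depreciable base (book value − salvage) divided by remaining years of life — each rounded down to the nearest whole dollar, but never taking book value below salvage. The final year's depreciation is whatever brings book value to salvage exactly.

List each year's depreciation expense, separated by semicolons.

Depreciable base = $108,879 − $15,600 = $93,279.
Year 1: DB = ⌊$108,879 × 125%/3⌋ = $45,366; SL = ⌊$93,279/3⌋ = $31,093 → take DB $45,366. Book value $63,513.
Year 2: DB = ⌊$63,513 × 125%/3⌋ = $26,463; SL = ⌊$47,913/2⌋ = $23,956 → take DB $26,463. Book value $37,050.
Year 3 (final): $37,050 − $15,600 = $21,450. Book value $15,600.

$45,366; $26,463; $21,450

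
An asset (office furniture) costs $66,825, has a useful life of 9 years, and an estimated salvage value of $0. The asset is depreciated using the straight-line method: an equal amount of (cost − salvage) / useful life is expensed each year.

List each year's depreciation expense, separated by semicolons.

$7,425; $7,425; $7,425; $7,425; $7,425; $7,425; $7,425; $7,425; $7,425

Depreciable base = $66,825 − $0 = $66,825.
Annual expense = $66,825 / 9 = $7,425.
End of year 1: book value $59,400.
End of year 2: book value $51,975.
End of year 3: book value $44,550.
End of year 4: book value $37,125.
End of year 5: book value $29,700.
End of year 6: book value $22,275.
End of year 7: book value $14,850.
End of year 8: book value $7,425.
End of year 9: book value $0.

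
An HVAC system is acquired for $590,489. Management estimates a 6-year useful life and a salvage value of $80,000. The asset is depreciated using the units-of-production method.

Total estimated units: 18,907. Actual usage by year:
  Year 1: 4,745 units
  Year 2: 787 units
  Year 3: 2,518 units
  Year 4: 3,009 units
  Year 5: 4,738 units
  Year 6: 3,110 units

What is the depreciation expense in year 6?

$83,970

Depreciable base = $590,489 − $80,000 = $510,489.
Rate = $510,489 / 18,907 units = $27 per unit.
Year 1: 4,745 × $27 = $128,115. Book value $462,374.
Year 2: 787 × $27 = $21,249. Book value $441,125.
Year 3: 2,518 × $27 = $67,986. Book value $373,139.
Year 4: 3,009 × $27 = $81,243. Book value $291,896.
Year 5: 4,738 × $27 = $127,926. Book value $163,970.
Year 6: 3,110 × $27 = $83,970. Book value $80,000.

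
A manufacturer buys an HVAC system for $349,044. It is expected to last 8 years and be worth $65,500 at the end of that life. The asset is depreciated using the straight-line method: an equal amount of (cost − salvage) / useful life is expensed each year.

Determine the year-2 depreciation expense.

Depreciable base = $349,044 − $65,500 = $283,544.
Annual expense = $283,544 / 8 = $35,443.

$35,443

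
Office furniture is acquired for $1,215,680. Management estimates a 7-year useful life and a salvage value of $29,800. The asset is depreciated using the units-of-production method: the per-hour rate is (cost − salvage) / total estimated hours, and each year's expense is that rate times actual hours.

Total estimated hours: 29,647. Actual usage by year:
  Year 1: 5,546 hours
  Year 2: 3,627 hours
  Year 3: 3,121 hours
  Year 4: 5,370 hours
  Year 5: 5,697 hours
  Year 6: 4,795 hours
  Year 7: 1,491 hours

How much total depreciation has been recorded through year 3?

Depreciable base = $1,215,680 − $29,800 = $1,185,880.
Rate = $1,185,880 / 29,647 hours = $40 per hour.
Year 1: 5,546 × $40 = $221,840. Book value $993,840.
Year 2: 3,627 × $40 = $145,080. Book value $848,760.
Year 3: 3,121 × $40 = $124,840. Book value $723,920.
Accumulated through year 3 = $1,215,680 − $723,920 = $491,760.

$491,760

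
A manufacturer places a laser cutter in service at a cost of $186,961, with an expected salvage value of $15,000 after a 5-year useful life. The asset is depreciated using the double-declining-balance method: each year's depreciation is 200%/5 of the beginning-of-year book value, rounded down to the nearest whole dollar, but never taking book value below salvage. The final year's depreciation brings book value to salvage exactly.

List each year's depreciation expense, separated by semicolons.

$74,784; $44,870; $26,922; $16,154; $9,231

Depreciable base = $186,961 − $15,000 = $171,961.
Year 1: ⌊$186,961 × 200%/5⌋ = $74,784. Book value $112,177.
Year 2: ⌊$112,177 × 200%/5⌋ = $44,870. Book value $67,307.
Year 3: ⌊$67,307 × 200%/5⌋ = $26,922. Book value $40,385.
Year 4: ⌊$40,385 × 200%/5⌋ = $16,154. Book value $24,231.
Year 5 (final): $24,231 − $15,000 = $9,231. Book value $15,000.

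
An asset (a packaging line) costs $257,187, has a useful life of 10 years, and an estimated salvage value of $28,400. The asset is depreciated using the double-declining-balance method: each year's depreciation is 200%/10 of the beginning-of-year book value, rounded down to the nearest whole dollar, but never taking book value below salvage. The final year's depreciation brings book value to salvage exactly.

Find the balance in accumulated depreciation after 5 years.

Depreciable base = $257,187 − $28,400 = $228,787.
Year 1: ⌊$257,187 × 200%/10⌋ = $51,437. Book value $205,750.
Year 2: ⌊$205,750 × 200%/10⌋ = $41,150. Book value $164,600.
Year 3: ⌊$164,600 × 200%/10⌋ = $32,920. Book value $131,680.
Year 4: ⌊$131,680 × 200%/10⌋ = $26,336. Book value $105,344.
Year 5: ⌊$105,344 × 200%/10⌋ = $21,068. Book value $84,276.
Accumulated through year 5 = $257,187 − $84,276 = $172,911.

$172,911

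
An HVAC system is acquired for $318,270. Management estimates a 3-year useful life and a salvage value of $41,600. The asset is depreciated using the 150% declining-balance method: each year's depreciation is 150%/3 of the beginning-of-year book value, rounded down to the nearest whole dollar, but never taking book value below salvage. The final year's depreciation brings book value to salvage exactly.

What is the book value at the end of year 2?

Depreciable base = $318,270 − $41,600 = $276,670.
Year 1: ⌊$318,270 × 150%/3⌋ = $159,135. Book value $159,135.
Year 2: ⌊$159,135 × 150%/3⌋ = $79,567. Book value $79,568.

$79,568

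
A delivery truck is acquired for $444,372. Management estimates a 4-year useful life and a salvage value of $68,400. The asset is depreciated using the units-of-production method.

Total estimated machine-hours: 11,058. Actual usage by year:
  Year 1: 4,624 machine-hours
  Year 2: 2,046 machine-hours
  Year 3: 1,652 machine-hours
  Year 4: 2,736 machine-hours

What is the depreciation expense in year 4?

$93,024

Depreciable base = $444,372 − $68,400 = $375,972.
Rate = $375,972 / 11,058 machine-hours = $34 per machine-hour.
Year 1: 4,624 × $34 = $157,216. Book value $287,156.
Year 2: 2,046 × $34 = $69,564. Book value $217,592.
Year 3: 1,652 × $34 = $56,168. Book value $161,424.
Year 4: 2,736 × $34 = $93,024. Book value $68,400.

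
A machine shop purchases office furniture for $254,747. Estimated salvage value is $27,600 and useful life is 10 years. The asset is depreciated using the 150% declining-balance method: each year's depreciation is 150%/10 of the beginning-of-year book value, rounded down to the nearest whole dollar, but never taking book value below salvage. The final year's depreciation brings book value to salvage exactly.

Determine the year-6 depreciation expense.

$16,954

Depreciable base = $254,747 − $27,600 = $227,147.
Year 1: ⌊$254,747 × 150%/10⌋ = $38,212. Book value $216,535.
Year 2: ⌊$216,535 × 150%/10⌋ = $32,480. Book value $184,055.
Year 3: ⌊$184,055 × 150%/10⌋ = $27,608. Book value $156,447.
Year 4: ⌊$156,447 × 150%/10⌋ = $23,467. Book value $132,980.
Year 5: ⌊$132,980 × 150%/10⌋ = $19,947. Book value $113,033.
Year 6: ⌊$113,033 × 150%/10⌋ = $16,954. Book value $96,079.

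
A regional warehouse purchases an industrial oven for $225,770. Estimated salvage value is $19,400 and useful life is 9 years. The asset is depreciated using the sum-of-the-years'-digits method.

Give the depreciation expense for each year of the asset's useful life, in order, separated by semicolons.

Depreciable base = $225,770 − $19,400 = $206,370.
Sum of the years' digits = 9+8+7+6+5+4+3+2+1 = 45.
Year 1: $206,370 × 9/45 = $41,274. Book value $184,496.
Year 2: $206,370 × 8/45 = $36,688. Book value $147,808.
Year 3: $206,370 × 7/45 = $32,102. Book value $115,706.
Year 4: $206,370 × 6/45 = $27,516. Book value $88,190.
Year 5: $206,370 × 5/45 = $22,930. Book value $65,260.
Year 6: $206,370 × 4/45 = $18,344. Book value $46,916.
Year 7: $206,370 × 3/45 = $13,758. Book value $33,158.
Year 8: $206,370 × 2/45 = $9,172. Book value $23,986.
Year 9: $206,370 × 1/45 = $4,586. Book value $19,400.

$41,274; $36,688; $32,102; $27,516; $22,930; $18,344; $13,758; $9,172; $4,586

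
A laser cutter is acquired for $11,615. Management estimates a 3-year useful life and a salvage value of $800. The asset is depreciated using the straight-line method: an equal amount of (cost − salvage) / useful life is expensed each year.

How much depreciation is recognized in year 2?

Depreciable base = $11,615 − $800 = $10,815.
Annual expense = $10,815 / 3 = $3,605.

$3,605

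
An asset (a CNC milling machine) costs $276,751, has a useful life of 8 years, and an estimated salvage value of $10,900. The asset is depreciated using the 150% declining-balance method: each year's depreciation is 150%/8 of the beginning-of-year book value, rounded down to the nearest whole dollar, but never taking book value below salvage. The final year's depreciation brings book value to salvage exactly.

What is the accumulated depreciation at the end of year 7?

$212,057

Depreciable base = $276,751 − $10,900 = $265,851.
Year 1: ⌊$276,751 × 150%/8⌋ = $51,890. Book value $224,861.
Year 2: ⌊$224,861 × 150%/8⌋ = $42,161. Book value $182,700.
Year 3: ⌊$182,700 × 150%/8⌋ = $34,256. Book value $148,444.
Year 4: ⌊$148,444 × 150%/8⌋ = $27,833. Book value $120,611.
Year 5: ⌊$120,611 × 150%/8⌋ = $22,614. Book value $97,997.
Year 6: ⌊$97,997 × 150%/8⌋ = $18,374. Book value $79,623.
Year 7: ⌊$79,623 × 150%/8⌋ = $14,929. Book value $64,694.
Accumulated through year 7 = $276,751 − $64,694 = $212,057.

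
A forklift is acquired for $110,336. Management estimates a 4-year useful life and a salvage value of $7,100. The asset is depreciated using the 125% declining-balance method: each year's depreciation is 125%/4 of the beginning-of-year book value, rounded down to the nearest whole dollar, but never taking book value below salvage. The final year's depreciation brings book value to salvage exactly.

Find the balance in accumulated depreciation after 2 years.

Depreciable base = $110,336 − $7,100 = $103,236.
Year 1: ⌊$110,336 × 125%/4⌋ = $34,480. Book value $75,856.
Year 2: ⌊$75,856 × 125%/4⌋ = $23,705. Book value $52,151.
Accumulated through year 2 = $110,336 − $52,151 = $58,185.

$58,185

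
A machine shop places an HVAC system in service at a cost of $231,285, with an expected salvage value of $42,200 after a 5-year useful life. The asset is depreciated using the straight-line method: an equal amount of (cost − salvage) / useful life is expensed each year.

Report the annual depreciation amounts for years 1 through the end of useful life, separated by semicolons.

$37,817; $37,817; $37,817; $37,817; $37,817

Depreciable base = $231,285 − $42,200 = $189,085.
Annual expense = $189,085 / 5 = $37,817.
End of year 1: book value $193,468.
End of year 2: book value $155,651.
End of year 3: book value $117,834.
End of year 4: book value $80,017.
End of year 5: book value $42,200.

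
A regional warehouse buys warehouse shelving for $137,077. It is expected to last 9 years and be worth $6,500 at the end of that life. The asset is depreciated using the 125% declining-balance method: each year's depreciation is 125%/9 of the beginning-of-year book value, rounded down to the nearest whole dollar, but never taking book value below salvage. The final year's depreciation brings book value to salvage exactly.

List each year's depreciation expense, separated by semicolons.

$19,038; $16,394; $14,117; $12,156; $10,468; $9,014; $7,762; $6,684; $34,944

Depreciable base = $137,077 − $6,500 = $130,577.
Year 1: ⌊$137,077 × 125%/9⌋ = $19,038. Book value $118,039.
Year 2: ⌊$118,039 × 125%/9⌋ = $16,394. Book value $101,645.
Year 3: ⌊$101,645 × 125%/9⌋ = $14,117. Book value $87,528.
Year 4: ⌊$87,528 × 125%/9⌋ = $12,156. Book value $75,372.
Year 5: ⌊$75,372 × 125%/9⌋ = $10,468. Book value $64,904.
Year 6: ⌊$64,904 × 125%/9⌋ = $9,014. Book value $55,890.
Year 7: ⌊$55,890 × 125%/9⌋ = $7,762. Book value $48,128.
Year 8: ⌊$48,128 × 125%/9⌋ = $6,684. Book value $41,444.
Year 9 (final): $41,444 − $6,500 = $34,944. Book value $6,500.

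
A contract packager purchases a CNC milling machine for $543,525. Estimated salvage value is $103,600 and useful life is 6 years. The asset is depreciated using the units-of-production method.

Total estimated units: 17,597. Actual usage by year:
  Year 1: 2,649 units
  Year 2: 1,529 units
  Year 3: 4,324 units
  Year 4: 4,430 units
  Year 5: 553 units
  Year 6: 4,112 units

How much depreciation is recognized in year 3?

$108,100

Depreciable base = $543,525 − $103,600 = $439,925.
Rate = $439,925 / 17,597 units = $25 per unit.
Year 1: 2,649 × $25 = $66,225. Book value $477,300.
Year 2: 1,529 × $25 = $38,225. Book value $439,075.
Year 3: 4,324 × $25 = $108,100. Book value $330,975.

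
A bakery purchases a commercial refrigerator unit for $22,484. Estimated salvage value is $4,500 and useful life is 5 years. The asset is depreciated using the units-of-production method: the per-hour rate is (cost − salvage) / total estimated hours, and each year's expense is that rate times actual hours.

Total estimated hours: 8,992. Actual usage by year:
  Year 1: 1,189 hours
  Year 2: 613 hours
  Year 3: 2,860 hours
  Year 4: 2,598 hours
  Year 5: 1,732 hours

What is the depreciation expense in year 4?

$5,196

Depreciable base = $22,484 − $4,500 = $17,984.
Rate = $17,984 / 8,992 hours = $2 per hour.
Year 1: 1,189 × $2 = $2,378. Book value $20,106.
Year 2: 613 × $2 = $1,226. Book value $18,880.
Year 3: 2,860 × $2 = $5,720. Book value $13,160.
Year 4: 2,598 × $2 = $5,196. Book value $7,964.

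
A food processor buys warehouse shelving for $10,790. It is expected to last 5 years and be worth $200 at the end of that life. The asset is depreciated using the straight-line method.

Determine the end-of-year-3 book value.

Depreciable base = $10,790 − $200 = $10,590.
Annual expense = $10,590 / 5 = $2,118.
End of year 1: book value $8,672.
End of year 2: book value $6,554.
End of year 3: book value $4,436.

$4,436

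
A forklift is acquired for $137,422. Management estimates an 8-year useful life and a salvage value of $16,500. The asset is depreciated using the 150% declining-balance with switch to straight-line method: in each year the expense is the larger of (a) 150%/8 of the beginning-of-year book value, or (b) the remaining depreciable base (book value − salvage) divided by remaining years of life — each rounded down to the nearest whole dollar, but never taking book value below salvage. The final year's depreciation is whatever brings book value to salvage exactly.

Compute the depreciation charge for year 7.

$10,721

Depreciable base = $137,422 − $16,500 = $120,922.
Year 1: DB = ⌊$137,422 × 150%/8⌋ = $25,766; SL = ⌊$120,922/8⌋ = $15,115 → take DB $25,766. Book value $111,656.
Year 2: DB = ⌊$111,656 × 150%/8⌋ = $20,935; SL = ⌊$95,156/7⌋ = $13,593 → take DB $20,935. Book value $90,721.
Year 3: DB = ⌊$90,721 × 150%/8⌋ = $17,010; SL = ⌊$74,221/6⌋ = $12,370 → take DB $17,010. Book value $73,711.
Year 4: DB = ⌊$73,711 × 150%/8⌋ = $13,820; SL = ⌊$57,211/5⌋ = $11,442 → take DB $13,820. Book value $59,891.
Year 5: DB = ⌊$59,891 × 150%/8⌋ = $11,229; SL = ⌊$43,391/4⌋ = $10,847 → take DB $11,229. Book value $48,662.
Year 6: DB = ⌊$48,662 × 150%/8⌋ = $9,124; SL = ⌊$32,162/3⌋ = $10,720 → take SL $10,720. Book value $37,942.
Year 7: DB = ⌊$37,942 × 150%/8⌋ = $7,114; SL = ⌊$21,442/2⌋ = $10,721 → take SL $10,721. Book value $27,221.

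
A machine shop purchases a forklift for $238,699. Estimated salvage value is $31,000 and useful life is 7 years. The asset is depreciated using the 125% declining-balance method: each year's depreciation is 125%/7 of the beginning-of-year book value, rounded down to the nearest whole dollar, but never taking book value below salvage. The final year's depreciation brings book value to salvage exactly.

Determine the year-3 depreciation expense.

Depreciable base = $238,699 − $31,000 = $207,699.
Year 1: ⌊$238,699 × 125%/7⌋ = $42,624. Book value $196,075.
Year 2: ⌊$196,075 × 125%/7⌋ = $35,013. Book value $161,062.
Year 3: ⌊$161,062 × 125%/7⌋ = $28,761. Book value $132,301.

$28,761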